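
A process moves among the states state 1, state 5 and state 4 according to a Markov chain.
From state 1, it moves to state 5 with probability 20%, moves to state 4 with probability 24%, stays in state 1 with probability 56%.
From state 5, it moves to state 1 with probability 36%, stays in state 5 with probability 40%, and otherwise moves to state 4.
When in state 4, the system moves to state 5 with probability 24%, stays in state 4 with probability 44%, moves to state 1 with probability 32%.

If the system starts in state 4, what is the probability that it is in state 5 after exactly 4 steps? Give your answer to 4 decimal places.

Propagate the distribution vector 4 steps from state 4.
After 0 steps: (0.0000, 0.0000, 1.0000)
After 1 step: (0.3200, 0.2400, 0.4400)
After 2 steps: (0.4064, 0.2656, 0.3280)
After 3 steps: (0.4282, 0.2662, 0.3056)
After 4 steps: (0.4334, 0.2655, 0.3011)
P(in state 5 after 4 steps) = 0.2655

0.2655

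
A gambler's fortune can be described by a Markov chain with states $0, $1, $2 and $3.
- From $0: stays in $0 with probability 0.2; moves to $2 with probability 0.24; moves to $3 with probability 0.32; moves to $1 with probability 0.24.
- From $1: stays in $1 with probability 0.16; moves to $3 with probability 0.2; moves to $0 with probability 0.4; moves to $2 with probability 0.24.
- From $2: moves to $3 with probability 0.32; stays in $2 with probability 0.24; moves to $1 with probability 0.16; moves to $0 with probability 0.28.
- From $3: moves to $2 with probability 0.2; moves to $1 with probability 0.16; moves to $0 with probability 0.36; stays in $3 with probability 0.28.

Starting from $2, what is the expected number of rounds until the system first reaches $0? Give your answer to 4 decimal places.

3.1023

Let t(s) be the expected number of rounds to first reach $0 from state s, with t($0) = 0. Conditioning on the first round:
t($1) = 1 + 0.16·t($1) + 0.24·t($2) + 0.2·t($3)
t($2) = 1 + 0.16·t($1) + 0.24·t($2) + 0.32·t($3)
t($3) = 1 + 0.16·t($1) + 0.2·t($2) + 0.28·t($3)
Solving: t($1) = 2.7587, t($2) = 3.1023, t($3) = 2.8637.
Expected rounds from $2 to $0: 3.1023.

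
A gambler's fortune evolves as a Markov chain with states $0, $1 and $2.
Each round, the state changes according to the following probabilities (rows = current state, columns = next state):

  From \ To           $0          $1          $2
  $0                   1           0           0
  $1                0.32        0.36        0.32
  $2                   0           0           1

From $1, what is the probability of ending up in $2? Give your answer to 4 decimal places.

Let h(s) be the probability of absorption at $2 starting from transient state s. Then h($2) = 1 and h($0) = 0. By first-step analysis:
h($1) = 0.32·0 + 0.36·h($1) + 0.32·1
Solving: h($1) = 0.5000.
Starting from $1, the probability is 0.5000.

0.5000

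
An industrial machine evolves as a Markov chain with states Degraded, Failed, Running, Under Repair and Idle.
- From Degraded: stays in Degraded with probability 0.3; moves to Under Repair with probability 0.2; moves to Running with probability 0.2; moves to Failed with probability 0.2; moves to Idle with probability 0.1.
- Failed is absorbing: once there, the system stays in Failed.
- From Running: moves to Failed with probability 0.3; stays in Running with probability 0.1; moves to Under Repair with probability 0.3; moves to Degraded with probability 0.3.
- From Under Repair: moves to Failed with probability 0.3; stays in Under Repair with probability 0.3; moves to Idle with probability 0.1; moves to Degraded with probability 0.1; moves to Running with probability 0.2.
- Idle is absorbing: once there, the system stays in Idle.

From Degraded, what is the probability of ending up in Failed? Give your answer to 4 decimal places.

0.7477

Let h(s) be the probability of absorption at Failed starting from transient state s. Then h(Failed) = 1 and h(Idle) = 0. By first-step analysis:
h(Degraded) = 0.3·h(Degraded) + 0.2·1 + 0.2·h(Running) + 0.2·h(Under Repair) + 0.1·0
h(Running) = 0.3·h(Degraded) + 0.3·1 + 0.1·h(Running) + 0.3·h(Under Repair)
h(Under Repair) = 0.1·h(Degraded) + 0.3·1 + 0.2·h(Running) + 0.3·h(Under Repair) + 0.1·0
Solving: h(Degraded) = 0.7477, h(Running) = 0.8411, h(Under Repair) = 0.7757.
Starting from Degraded, the probability is 0.7477.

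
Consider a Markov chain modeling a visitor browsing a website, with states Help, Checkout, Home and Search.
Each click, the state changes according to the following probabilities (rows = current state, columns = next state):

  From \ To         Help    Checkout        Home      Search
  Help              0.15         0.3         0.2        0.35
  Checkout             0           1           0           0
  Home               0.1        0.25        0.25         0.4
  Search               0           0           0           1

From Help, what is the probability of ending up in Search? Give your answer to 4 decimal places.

0.5547

Let h(s) be the probability of absorption at Search starting from transient state s. Then h(Search) = 1 and h(Checkout) = 0. By first-step analysis:
h(Help) = 0.15·h(Help) + 0.3·0 + 0.2·h(Home) + 0.35·1
h(Home) = 0.1·h(Help) + 0.25·0 + 0.25·h(Home) + 0.4·1
Solving: h(Help) = 0.5547, h(Home) = 0.6073.
Starting from Help, the probability is 0.5547.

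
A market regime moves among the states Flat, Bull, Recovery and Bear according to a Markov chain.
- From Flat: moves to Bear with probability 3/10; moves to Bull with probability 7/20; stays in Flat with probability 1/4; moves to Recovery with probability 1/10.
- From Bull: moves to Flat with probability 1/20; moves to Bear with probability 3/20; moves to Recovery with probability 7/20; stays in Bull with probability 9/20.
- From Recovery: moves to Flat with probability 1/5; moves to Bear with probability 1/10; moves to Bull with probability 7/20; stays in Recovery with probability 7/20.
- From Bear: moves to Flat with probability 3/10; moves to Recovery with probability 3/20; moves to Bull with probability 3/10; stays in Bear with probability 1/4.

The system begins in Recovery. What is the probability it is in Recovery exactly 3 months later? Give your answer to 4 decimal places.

Propagate the distribution vector 3 months from Recovery.
After 0 months: (0.0000, 0.0000, 1.0000, 0.0000)
After 1 month: (0.2000, 0.3500, 0.3500, 0.1000)
After 2 months: (0.1675, 0.3800, 0.2800, 0.1725)
After 3 months: (0.1686, 0.3794, 0.2736, 0.1784)
P(in Recovery after 3 months) = 0.2736

0.2736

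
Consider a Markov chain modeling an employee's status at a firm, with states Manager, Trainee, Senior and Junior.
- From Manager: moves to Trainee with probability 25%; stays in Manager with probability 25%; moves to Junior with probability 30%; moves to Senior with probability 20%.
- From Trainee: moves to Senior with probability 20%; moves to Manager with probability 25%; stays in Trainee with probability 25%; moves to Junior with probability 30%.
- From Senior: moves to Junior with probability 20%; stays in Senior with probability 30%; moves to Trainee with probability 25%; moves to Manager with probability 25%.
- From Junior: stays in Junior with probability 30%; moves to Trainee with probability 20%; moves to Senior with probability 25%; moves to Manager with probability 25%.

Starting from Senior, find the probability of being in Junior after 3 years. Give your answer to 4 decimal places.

Propagate the distribution vector 3 years from Senior.
After 0 years: (0.0000, 0.0000, 1.0000, 0.0000)
After 1 year: (0.2500, 0.2500, 0.3000, 0.2000)
After 2 years: (0.2500, 0.2400, 0.2400, 0.2700)
After 3 years: (0.2500, 0.2365, 0.2375, 0.2760)
P(in Junior after 3 years) = 0.2760

0.2760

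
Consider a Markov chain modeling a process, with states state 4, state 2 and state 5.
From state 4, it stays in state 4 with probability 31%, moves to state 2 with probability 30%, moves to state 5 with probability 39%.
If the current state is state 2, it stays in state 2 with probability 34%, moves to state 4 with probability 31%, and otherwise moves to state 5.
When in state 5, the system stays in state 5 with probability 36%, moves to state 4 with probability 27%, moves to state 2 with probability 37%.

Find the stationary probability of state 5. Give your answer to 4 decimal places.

0.3655

Let the stationary distribution be π with π = πP and π_1 + π_2 + π_3 = 1.
π_1 = 0.31·π_1 + 0.31·π_2 + 0.27·π_3
π_2 = 0.3·π_1 + 0.34·π_2 + 0.37·π_3
Solving with the normalization constraint gives π = (0.2954, 0.3391, 0.3655).
So the stationary probability of state 5 is 0.3655.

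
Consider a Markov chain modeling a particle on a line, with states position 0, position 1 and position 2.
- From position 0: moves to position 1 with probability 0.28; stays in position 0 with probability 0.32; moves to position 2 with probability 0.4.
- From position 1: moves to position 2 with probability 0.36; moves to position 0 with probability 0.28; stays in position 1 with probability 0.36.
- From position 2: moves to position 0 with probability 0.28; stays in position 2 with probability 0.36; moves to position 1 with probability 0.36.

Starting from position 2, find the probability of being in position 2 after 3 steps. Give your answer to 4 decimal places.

Propagate the distribution vector 3 steps from position 2.
After 0 steps: (0.0000, 0.0000, 1.0000)
After 1 step: (0.2800, 0.3600, 0.3600)
After 2 steps: (0.2912, 0.3376, 0.3712)
After 3 steps: (0.2916, 0.3367, 0.3716)
P(in position 2 after 3 steps) = 0.3716

0.3716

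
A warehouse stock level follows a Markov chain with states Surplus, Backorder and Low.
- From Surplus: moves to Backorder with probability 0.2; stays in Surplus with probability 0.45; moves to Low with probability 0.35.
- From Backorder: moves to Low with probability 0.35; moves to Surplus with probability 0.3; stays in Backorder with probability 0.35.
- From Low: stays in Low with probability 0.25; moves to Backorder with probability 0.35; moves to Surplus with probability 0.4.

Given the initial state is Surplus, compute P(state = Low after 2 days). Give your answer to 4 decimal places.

0.3150

Sum over the intermediate state after 1 day:
P = P(Surplus→Surplus)·P(Surplus→Low) + P(Surplus→Backorder)·P(Backorder→Low) + P(Surplus→Low)·P(Low→Low)
  = 0.45×0.35 + 0.2×0.35 + 0.35×0.25
  = 0.1575 + 0.0700 + 0.0875 = 0.3150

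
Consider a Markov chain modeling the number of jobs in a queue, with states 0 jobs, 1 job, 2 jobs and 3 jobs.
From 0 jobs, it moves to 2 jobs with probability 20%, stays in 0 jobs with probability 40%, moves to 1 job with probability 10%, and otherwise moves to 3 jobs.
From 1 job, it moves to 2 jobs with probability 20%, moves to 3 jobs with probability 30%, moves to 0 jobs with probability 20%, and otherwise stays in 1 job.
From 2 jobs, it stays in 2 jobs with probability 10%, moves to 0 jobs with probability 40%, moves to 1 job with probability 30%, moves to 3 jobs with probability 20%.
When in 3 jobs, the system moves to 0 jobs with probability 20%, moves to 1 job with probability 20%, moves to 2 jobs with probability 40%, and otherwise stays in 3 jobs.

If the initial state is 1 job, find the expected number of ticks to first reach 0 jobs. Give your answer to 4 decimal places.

Let t(s) be the expected number of ticks to first reach 0 jobs from state s, with t(0 jobs) = 0. Conditioning on the first tick:
t(1 job) = 1 + 0.3·t(1 job) + 0.2·t(2 jobs) + 0.3·t(3 jobs)
t(2 jobs) = 1 + 0.3·t(1 job) + 0.1·t(2 jobs) + 0.2·t(3 jobs)
t(3 jobs) = 1 + 0.2·t(1 job) + 0.4·t(2 jobs) + 0.2·t(3 jobs)
Solving: t(1 job) = 4.0728, t(2 jobs) = 3.3444, t(3 jobs) = 3.9404.
Expected ticks from 1 job to 0 jobs: 4.0728.

4.0728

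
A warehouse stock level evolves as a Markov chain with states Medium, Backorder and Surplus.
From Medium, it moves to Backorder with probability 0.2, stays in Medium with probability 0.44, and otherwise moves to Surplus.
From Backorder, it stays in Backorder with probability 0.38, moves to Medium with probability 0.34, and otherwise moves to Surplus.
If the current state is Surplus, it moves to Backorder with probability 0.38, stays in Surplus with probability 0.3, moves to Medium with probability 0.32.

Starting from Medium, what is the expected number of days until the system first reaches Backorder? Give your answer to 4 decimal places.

3.8295

Let t(s) be the expected number of days to first reach Backorder from state s, with t(Backorder) = 0. Conditioning on the first day:
t(Medium) = 1 + 0.44·t(Medium) + 0.36·t(Surplus)
t(Surplus) = 1 + 0.32·t(Medium) + 0.3·t(Surplus)
Solving: t(Medium) = 3.8295, t(Surplus) = 3.1792.
Expected days from Medium to Backorder: 3.8295.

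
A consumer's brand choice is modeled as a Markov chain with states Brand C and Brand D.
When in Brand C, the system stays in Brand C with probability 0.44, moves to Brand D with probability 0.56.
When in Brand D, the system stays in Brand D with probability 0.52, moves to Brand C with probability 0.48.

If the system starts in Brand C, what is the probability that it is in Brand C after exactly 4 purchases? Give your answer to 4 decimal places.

Propagate the distribution vector 4 purchases from Brand C.
After 0 purchases: (1.0000, 0.0000)
After 1 purchase: (0.4400, 0.5600)
After 2 purchases: (0.4624, 0.5376)
After 3 purchases: (0.4615, 0.5385)
After 4 purchases: (0.4615, 0.5385)
P(in Brand C after 4 purchases) = 0.4615

0.4615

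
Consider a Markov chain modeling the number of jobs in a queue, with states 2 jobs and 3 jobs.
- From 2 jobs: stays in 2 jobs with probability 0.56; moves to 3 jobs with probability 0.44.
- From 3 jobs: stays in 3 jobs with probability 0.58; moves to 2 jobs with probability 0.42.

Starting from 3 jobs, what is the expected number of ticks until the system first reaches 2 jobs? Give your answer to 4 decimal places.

2.3810

Let t(s) be the expected number of ticks to first reach 2 jobs from state s, with t(2 jobs) = 0. Conditioning on the first tick:
t(3 jobs) = 1 + 0.58·t(3 jobs)
Solving: t(3 jobs) = 2.3810.
Expected ticks from 3 jobs to 2 jobs: 2.3810.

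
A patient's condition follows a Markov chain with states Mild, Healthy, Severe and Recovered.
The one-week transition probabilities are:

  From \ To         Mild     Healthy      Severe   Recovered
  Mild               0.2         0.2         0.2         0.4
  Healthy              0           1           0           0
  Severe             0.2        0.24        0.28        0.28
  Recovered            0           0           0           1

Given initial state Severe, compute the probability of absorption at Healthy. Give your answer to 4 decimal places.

0.4328

Let h(s) be the probability of absorption at Healthy starting from transient state s. Then h(Healthy) = 1 and h(Recovered) = 0. By first-step analysis:
h(Mild) = 0.2·h(Mild) + 0.2·1 + 0.2·h(Severe) + 0.4·0
h(Severe) = 0.2·h(Mild) + 0.24·1 + 0.28·h(Severe) + 0.28·0
Solving: h(Mild) = 0.3582, h(Severe) = 0.4328.
Starting from Severe, the probability is 0.4328.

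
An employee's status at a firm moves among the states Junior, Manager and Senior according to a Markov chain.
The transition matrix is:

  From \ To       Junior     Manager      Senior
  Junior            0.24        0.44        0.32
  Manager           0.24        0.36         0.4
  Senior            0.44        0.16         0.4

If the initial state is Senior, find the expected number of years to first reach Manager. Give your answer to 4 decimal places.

Let t(s) be the expected number of years to first reach Manager from state s, with t(Manager) = 0. Conditioning on the first year:
t(Junior) = 1 + 0.24·t(Junior) + 0.32·t(Senior)
t(Senior) = 1 + 0.44·t(Junior) + 0.4·t(Senior)
Solving: t(Junior) = 2.9188, t(Senior) = 3.8071.
Expected years from Senior to Manager: 3.8071.

3.8071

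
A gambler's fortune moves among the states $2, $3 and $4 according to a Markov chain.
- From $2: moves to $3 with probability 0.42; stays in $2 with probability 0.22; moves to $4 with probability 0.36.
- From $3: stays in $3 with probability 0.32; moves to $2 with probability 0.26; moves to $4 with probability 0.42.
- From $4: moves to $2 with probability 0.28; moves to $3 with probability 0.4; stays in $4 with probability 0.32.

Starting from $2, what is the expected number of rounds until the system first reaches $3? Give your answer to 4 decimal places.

Let t(s) be the expected number of rounds to first reach $3 from state s, with t($3) = 0. Conditioning on the first round:
t($2) = 1 + 0.22·t($2) + 0.36·t($4)
t($4) = 1 + 0.28·t($2) + 0.32·t($4)
Solving: t($2) = 2.4209, t($4) = 2.4674.
Expected rounds from $2 to $3: 2.4209.

2.4209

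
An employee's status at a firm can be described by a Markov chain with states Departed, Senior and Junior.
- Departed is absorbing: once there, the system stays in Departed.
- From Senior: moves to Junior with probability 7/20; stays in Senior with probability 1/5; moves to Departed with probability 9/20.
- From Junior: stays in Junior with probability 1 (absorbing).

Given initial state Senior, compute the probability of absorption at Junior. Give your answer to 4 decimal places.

Let h(s) be the probability of absorption at Junior starting from transient state s. Then h(Junior) = 1 and h(Departed) = 0. By first-step analysis:
h(Senior) = 0.45·0 + 0.2·h(Senior) + 0.35·1
Solving: h(Senior) = 0.4375.
Starting from Senior, the probability is 0.4375.

0.4375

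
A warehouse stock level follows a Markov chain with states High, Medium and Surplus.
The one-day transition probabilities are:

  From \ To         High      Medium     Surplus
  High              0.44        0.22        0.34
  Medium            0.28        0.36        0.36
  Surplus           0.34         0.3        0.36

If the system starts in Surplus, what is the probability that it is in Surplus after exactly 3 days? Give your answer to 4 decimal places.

Propagate the distribution vector 3 days from Surplus.
After 0 days: (0.0000, 0.0000, 1.0000)
After 1 day: (0.3400, 0.3000, 0.3600)
After 2 days: (0.3560, 0.2908, 0.3532)
After 3 days: (0.3582, 0.2890, 0.3529)
P(in Surplus after 3 days) = 0.3529

0.3529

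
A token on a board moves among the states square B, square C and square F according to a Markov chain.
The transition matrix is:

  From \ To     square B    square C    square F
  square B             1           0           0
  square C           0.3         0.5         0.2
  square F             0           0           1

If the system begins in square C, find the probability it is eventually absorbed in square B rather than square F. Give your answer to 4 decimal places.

0.6000

Let h(s) be the probability of absorption at square B starting from transient state s. Then h(square B) = 1 and h(square F) = 0. By first-step analysis:
h(square C) = 0.3·1 + 0.5·h(square C) + 0.2·0
Solving: h(square C) = 0.6000.
Starting from square C, the probability is 0.6000.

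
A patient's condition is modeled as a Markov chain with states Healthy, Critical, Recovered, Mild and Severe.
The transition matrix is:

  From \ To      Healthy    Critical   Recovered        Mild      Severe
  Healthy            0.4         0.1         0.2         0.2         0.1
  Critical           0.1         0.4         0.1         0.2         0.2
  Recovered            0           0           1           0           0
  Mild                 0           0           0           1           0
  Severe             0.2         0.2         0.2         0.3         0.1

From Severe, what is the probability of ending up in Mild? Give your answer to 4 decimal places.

0.5897

Let h(s) be the probability of absorption at Mild starting from transient state s. Then h(Mild) = 1 and h(Recovered) = 0. By first-step analysis:
h(Healthy) = 0.4·h(Healthy) + 0.1·h(Critical) + 0.2·0 + 0.2·1 + 0.1·h(Severe)
h(Critical) = 0.1·h(Healthy) + 0.4·h(Critical) + 0.1·0 + 0.2·1 + 0.2·h(Severe)
h(Severe) = 0.2·h(Healthy) + 0.2·h(Critical) + 0.2·0 + 0.3·1 + 0.1·h(Severe)
Solving: h(Healthy) = 0.5348, h(Critical) = 0.6190, h(Severe) = 0.5897.
Starting from Severe, the probability is 0.5897.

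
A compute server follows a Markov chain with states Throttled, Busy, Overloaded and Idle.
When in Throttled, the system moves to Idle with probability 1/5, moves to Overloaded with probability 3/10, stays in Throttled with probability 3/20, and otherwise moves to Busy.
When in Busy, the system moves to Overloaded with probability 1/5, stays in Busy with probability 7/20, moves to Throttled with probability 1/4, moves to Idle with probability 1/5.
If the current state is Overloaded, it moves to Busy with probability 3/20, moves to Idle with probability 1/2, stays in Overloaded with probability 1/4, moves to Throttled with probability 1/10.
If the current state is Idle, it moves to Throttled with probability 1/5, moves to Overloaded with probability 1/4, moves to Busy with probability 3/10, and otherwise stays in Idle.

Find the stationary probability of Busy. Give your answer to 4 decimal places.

0.2867

Let the stationary distribution be π with π = πP and π_1 + π_2 + π_3 + π_4 = 1.
π_1 = 0.15·π_1 + 0.25·π_2 + 0.1·π_3 + 0.2·π_4
π_2 = 0.35·π_1 + 0.35·π_2 + 0.15·π_3 + 0.3·π_4
π_3 = 0.3·π_1 + 0.2·π_2 + 0.25·π_3 + 0.25·π_4
Solving with the normalization constraint gives π = (0.1808, 0.2867, 0.2447, 0.2878).
So the stationary probability of Busy is 0.2867.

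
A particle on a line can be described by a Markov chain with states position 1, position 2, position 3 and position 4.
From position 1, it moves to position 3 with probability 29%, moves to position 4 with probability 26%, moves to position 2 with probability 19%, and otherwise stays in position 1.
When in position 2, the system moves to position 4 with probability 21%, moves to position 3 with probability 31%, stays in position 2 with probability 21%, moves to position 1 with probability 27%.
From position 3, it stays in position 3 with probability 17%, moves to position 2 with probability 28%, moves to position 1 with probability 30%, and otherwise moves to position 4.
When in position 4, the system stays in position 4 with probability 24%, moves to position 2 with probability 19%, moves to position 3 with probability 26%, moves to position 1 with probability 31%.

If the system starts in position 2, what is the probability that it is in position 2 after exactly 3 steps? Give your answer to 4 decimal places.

0.2170

Propagate the distribution vector 3 steps from position 2.
After 0 steps: (0.0000, 1.0000, 0.0000, 0.0000)
After 1 step: (0.2700, 0.2100, 0.3100, 0.2100)
After 2 steps: (0.2850, 0.2221, 0.2507, 0.2422)
After 3 steps: (0.2844, 0.2170, 0.2571, 0.2415)
P(in position 2 after 3 steps) = 0.2170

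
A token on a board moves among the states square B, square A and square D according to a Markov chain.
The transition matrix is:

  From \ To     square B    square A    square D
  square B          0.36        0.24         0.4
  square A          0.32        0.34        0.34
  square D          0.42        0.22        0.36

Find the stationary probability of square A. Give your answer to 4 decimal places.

0.2585

Let the stationary distribution be π with π = πP and π_1 + π_2 + π_3 = 1.
π_1 = 0.36·π_1 + 0.32·π_2 + 0.42·π_3
π_2 = 0.24·π_1 + 0.34·π_2 + 0.22·π_3
Solving with the normalization constraint gives π = (0.3718, 0.2585, 0.3697).
So the stationary probability of square A is 0.2585.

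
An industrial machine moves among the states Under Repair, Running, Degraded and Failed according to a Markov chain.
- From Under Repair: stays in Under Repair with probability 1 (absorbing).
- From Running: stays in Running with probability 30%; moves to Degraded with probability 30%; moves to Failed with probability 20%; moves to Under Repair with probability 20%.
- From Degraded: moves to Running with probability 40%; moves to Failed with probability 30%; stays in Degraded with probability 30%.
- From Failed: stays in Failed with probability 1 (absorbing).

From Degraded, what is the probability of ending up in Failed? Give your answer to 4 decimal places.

Let h(s) be the probability of absorption at Failed starting from transient state s. Then h(Failed) = 1 and h(Under Repair) = 0. By first-step analysis:
h(Running) = 0.2·0 + 0.3·h(Running) + 0.3·h(Degraded) + 0.2·1
h(Degraded) = 0.4·h(Running) + 0.3·h(Degraded) + 0.3·1
Solving: h(Running) = 0.6216, h(Degraded) = 0.7838.
Starting from Degraded, the probability is 0.7838.

0.7838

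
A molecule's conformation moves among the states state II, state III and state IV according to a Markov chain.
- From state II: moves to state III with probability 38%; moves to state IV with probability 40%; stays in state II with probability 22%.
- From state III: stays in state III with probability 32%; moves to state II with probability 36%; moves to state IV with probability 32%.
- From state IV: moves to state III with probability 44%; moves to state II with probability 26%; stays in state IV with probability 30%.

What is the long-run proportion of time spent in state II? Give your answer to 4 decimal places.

Let the stationary distribution be π with π = πP and π_1 + π_2 + π_3 = 1.
π_1 = 0.22·π_1 + 0.36·π_2 + 0.26·π_3
π_2 = 0.38·π_1 + 0.32·π_2 + 0.44·π_3
Solving with the normalization constraint gives π = (0.2863, 0.3775, 0.3362).
So the stationary probability of state II is 0.2863.

0.2863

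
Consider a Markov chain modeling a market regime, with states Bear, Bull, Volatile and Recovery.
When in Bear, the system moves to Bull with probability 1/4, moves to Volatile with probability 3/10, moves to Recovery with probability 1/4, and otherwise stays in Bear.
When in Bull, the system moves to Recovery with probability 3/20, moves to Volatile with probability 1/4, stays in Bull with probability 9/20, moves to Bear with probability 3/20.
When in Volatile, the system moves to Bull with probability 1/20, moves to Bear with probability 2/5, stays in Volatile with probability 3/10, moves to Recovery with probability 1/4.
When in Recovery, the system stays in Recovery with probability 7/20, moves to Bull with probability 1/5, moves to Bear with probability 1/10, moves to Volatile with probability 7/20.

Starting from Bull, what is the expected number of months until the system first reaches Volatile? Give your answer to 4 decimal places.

Let t(s) be the expected number of months to first reach Volatile from state s, with t(Volatile) = 0. Conditioning on the first month:
t(Bear) = 1 + 0.2·t(Bear) + 0.25·t(Bull) + 0.25·t(Recovery)
t(Bull) = 1 + 0.15·t(Bear) + 0.45·t(Bull) + 0.15·t(Recovery)
t(Recovery) = 1 + 0.1·t(Bear) + 0.2·t(Bull) + 0.35·t(Recovery)
Solving: t(Bear) = 3.3627, t(Bull) = 3.5979, t(Recovery) = 3.1628.
Expected months from Bull to Volatile: 3.5979.

3.5979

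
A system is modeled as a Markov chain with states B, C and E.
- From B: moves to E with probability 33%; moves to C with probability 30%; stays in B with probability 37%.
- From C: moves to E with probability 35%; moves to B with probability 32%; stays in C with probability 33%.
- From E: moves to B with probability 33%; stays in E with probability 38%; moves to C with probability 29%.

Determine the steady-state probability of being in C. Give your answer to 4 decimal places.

Let the stationary distribution be π with π = πP and π_1 + π_2 + π_3 = 1.
π_1 = 0.37·π_1 + 0.32·π_2 + 0.33·π_3
π_2 = 0.3·π_1 + 0.33·π_2 + 0.29·π_3
Solving with the normalization constraint gives π = (0.3406, 0.3056, 0.3538).
So the stationary probability of C is 0.3056.

0.3056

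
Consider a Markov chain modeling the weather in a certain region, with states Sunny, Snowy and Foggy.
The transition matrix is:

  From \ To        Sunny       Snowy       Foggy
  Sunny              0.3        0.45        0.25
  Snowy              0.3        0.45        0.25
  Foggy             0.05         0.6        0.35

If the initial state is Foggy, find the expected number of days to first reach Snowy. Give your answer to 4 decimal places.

1.6949

Let t(s) be the expected number of days to first reach Snowy from state s, with t(Snowy) = 0. Conditioning on the first day:
t(Sunny) = 1 + 0.3·t(Sunny) + 0.25·t(Foggy)
t(Foggy) = 1 + 0.05·t(Sunny) + 0.35·t(Foggy)
Solving: t(Sunny) = 2.0339, t(Foggy) = 1.6949.
Expected days from Foggy to Snowy: 1.6949.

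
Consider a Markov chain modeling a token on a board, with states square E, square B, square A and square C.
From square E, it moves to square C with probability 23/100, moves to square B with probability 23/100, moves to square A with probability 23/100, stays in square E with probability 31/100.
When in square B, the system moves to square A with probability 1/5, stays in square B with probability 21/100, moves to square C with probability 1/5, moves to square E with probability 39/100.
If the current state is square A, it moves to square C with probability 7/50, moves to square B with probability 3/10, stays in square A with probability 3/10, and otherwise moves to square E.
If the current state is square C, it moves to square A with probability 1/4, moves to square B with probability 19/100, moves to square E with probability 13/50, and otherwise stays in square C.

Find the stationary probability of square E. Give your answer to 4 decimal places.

0.3057

Let the stationary distribution be π with π = πP and π_1 + π_2 + π_3 + π_4 = 1.
π_1 = 0.31·π_1 + 0.39·π_2 + 0.26·π_3 + 0.26·π_4
π_2 = 0.23·π_1 + 0.21·π_2 + 0.3·π_3 + 0.19·π_4
π_3 = 0.23·π_1 + 0.2·π_2 + 0.3·π_3 + 0.25·π_4
Solving with the normalization constraint gives π = (0.3057, 0.2338, 0.2444, 0.2161).
So the stationary probability of square E is 0.3057.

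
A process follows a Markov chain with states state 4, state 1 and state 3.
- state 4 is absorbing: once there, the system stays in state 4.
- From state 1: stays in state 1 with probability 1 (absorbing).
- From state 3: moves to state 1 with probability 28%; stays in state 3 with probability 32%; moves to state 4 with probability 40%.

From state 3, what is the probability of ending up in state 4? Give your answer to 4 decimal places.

Let h(s) be the probability of absorption at state 4 starting from transient state s. Then h(state 4) = 1 and h(state 1) = 0. By first-step analysis:
h(state 3) = 0.4·1 + 0.28·0 + 0.32·h(state 3)
Solving: h(state 3) = 0.5882.
Starting from state 3, the probability is 0.5882.

0.5882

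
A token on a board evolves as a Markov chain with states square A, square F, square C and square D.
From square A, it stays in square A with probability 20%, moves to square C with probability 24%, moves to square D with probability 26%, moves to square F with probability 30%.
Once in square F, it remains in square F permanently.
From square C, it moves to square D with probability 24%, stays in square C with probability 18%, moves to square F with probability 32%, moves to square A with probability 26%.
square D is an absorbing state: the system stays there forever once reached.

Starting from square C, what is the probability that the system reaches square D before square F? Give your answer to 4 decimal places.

0.4373

Let h(s) be the probability of absorption at square D starting from transient state s. Then h(square D) = 1 and h(square F) = 0. By first-step analysis:
h(square A) = 0.2·h(square A) + 0.3·0 + 0.24·h(square C) + 0.26·1
h(square C) = 0.26·h(square A) + 0.32·0 + 0.18·h(square C) + 0.24·1
Solving: h(square A) = 0.4562, h(square C) = 0.4373.
Starting from square C, the probability is 0.4373.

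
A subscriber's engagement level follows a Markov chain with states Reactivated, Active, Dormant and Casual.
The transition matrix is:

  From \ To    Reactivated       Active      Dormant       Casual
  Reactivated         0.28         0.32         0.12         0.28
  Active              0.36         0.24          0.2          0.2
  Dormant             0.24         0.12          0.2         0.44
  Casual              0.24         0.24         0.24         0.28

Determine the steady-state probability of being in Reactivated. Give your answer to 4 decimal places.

0.2800

Let the stationary distribution be π with π = πP and π_1 + π_2 + π_3 + π_4 = 1.
π_1 = 0.28·π_1 + 0.36·π_2 + 0.24·π_3 + 0.24·π_4
π_2 = 0.32·π_1 + 0.24·π_2 + 0.12·π_3 + 0.24·π_4
π_3 = 0.12·π_1 + 0.2·π_2 + 0.2·π_3 + 0.24·π_4
Solving with the normalization constraint gives π = (0.2800, 0.2397, 0.1892, 0.2911).
So the stationary probability of Reactivated is 0.2800.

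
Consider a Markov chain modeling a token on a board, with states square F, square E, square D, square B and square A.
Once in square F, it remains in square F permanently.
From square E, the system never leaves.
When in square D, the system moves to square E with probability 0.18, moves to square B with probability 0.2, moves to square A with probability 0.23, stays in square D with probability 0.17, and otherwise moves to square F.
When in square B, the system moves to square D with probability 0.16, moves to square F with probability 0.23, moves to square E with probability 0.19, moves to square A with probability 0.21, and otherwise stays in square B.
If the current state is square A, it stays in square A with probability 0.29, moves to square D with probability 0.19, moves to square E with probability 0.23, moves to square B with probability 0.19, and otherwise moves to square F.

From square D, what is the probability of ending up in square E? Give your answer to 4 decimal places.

0.5011

Let h(s) be the probability of absorption at square E starting from transient state s. Then h(square E) = 1 and h(square F) = 0. By first-step analysis:
h(square D) = 0.22·0 + 0.18·1 + 0.17·h(square D) + 0.2·h(square B) + 0.23·h(square A)
h(square B) = 0.23·0 + 0.19·1 + 0.16·h(square D) + 0.21·h(square B) + 0.21·h(square A)
h(square A) = 0.1·0 + 0.23·1 + 0.19·h(square D) + 0.19·h(square B) + 0.29·h(square A)
Solving: h(square D) = 0.5011, h(square B) = 0.4993, h(square A) = 0.5917.
Starting from square D, the probability is 0.5011.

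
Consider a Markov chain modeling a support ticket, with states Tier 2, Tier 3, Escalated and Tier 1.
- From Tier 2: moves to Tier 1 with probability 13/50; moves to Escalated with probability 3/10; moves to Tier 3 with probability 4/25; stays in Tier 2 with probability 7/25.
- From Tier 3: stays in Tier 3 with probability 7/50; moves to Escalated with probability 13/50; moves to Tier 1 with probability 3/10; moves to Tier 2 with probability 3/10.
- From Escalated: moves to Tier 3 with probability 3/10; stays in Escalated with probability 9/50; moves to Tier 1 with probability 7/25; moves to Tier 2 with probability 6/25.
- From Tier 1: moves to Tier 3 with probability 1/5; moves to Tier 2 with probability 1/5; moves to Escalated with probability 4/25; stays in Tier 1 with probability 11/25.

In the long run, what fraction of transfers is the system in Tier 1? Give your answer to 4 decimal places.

0.3322

Let the stationary distribution be π with π = πP and π_1 + π_2 + π_3 + π_4 = 1.
π_1 = 0.28·π_1 + 0.3·π_2 + 0.24·π_3 + 0.2·π_4
π_2 = 0.16·π_1 + 0.14·π_2 + 0.3·π_3 + 0.2·π_4
π_3 = 0.3·π_1 + 0.26·π_2 + 0.18·π_3 + 0.16·π_4
Solving with the normalization constraint gives π = (0.2487, 0.2000, 0.2192, 0.3322).
So the stationary probability of Tier 1 is 0.3322.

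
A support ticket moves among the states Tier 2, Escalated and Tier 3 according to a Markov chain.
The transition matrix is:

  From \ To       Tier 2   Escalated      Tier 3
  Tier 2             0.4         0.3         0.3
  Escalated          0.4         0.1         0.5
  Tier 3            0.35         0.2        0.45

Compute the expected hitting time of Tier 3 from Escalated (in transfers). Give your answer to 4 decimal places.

Let t(s) be the expected number of transfers to first reach Tier 3 from state s, with t(Tier 3) = 0. Conditioning on the first transfer:
t(Tier 2) = 1 + 0.4·t(Tier 2) + 0.3·t(Escalated)
t(Escalated) = 1 + 0.4·t(Tier 2) + 0.1·t(Escalated)
Solving: t(Tier 2) = 2.8571, t(Escalated) = 2.3810.
Expected transfers from Escalated to Tier 3: 2.3810.

2.3810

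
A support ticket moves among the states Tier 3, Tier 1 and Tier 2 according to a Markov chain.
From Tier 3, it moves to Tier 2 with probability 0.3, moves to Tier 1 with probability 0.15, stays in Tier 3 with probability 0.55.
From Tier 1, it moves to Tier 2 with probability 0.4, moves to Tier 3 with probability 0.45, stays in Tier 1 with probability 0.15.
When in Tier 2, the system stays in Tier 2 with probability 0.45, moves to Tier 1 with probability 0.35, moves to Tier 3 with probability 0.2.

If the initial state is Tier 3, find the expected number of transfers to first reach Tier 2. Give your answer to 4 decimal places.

3.1746

Let t(s) be the expected number of transfers to first reach Tier 2 from state s, with t(Tier 2) = 0. Conditioning on the first transfer:
t(Tier 3) = 1 + 0.55·t(Tier 3) + 0.15·t(Tier 1)
t(Tier 1) = 1 + 0.45·t(Tier 3) + 0.15·t(Tier 1)
Solving: t(Tier 3) = 3.1746, t(Tier 1) = 2.8571.
Expected transfers from Tier 3 to Tier 2: 3.1746.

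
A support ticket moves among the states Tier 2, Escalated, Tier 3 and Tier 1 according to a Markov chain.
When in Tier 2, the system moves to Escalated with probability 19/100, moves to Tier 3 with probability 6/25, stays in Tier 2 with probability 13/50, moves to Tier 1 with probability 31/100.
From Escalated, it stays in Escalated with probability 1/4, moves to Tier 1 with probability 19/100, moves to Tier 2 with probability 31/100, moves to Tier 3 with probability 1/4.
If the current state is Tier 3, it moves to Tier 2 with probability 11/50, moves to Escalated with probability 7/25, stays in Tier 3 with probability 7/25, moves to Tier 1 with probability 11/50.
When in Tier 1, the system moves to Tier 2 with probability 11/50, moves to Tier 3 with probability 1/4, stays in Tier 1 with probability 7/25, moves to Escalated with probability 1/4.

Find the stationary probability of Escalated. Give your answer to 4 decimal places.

0.2425

Let the stationary distribution be π with π = πP and π_1 + π_2 + π_3 + π_4 = 1.
π_1 = 0.26·π_1 + 0.31·π_2 + 0.22·π_3 + 0.22·π_4
π_2 = 0.19·π_1 + 0.25·π_2 + 0.28·π_3 + 0.25·π_4
π_3 = 0.24·π_1 + 0.25·π_2 + 0.28·π_3 + 0.25·π_4
Solving with the normalization constraint gives π = (0.2519, 0.2425, 0.2551, 0.2504).
So the stationary probability of Escalated is 0.2425.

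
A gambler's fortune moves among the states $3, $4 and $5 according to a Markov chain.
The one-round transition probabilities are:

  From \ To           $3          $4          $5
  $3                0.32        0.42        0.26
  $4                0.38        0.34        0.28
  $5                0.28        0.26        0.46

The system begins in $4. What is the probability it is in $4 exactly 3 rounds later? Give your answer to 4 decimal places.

0.3405

Propagate the distribution vector 3 rounds from $4.
After 0 rounds: (0.0000, 1.0000, 0.0000)
After 1 round: (0.3800, 0.3400, 0.2800)
After 2 rounds: (0.3292, 0.3480, 0.3228)
After 3 rounds: (0.3280, 0.3405, 0.3315)
P(in $4 after 3 rounds) = 0.3405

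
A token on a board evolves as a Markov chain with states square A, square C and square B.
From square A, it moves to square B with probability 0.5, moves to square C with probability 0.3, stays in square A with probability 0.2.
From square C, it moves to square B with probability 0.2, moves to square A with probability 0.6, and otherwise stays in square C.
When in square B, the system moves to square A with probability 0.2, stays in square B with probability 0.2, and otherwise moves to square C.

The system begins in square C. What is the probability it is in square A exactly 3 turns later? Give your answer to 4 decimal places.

0.3360

Propagate the distribution vector 3 turns from square C.
After 0 turns: (0.0000, 1.0000, 0.0000)
After 1 turn: (0.6000, 0.2000, 0.2000)
After 2 turns: (0.2800, 0.3400, 0.3800)
After 3 turns: (0.3360, 0.3800, 0.2840)
P(in square A after 3 turns) = 0.3360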